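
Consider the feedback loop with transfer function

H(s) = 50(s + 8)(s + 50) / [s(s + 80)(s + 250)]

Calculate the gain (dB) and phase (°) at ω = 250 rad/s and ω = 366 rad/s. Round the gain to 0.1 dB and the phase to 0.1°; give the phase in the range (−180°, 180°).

At s = jω = j250:
zero (s+8): 8 + j250 → |·| = √(8²+250²) = √62564 ≈ 250.13, ∠ = arctan(250/8) ≈ 88.17°
zero (s+50): 50 + j250 → |·| = √(50²+250²) = √65000 ≈ 254.95, ∠ = arctan(250/50) ≈ 78.69°
pole (s+80): 80 + j250 → |·| = √(80²+250²) = √68900 ≈ 262.49, ∠ = arctan(250/80) ≈ 72.26°
pole (s+250): 250 + j250 → |·| = √(250²+250²) = √125000 ≈ 353.55, ∠ = arctan(250/250) ≈ 45.00°
pole at origin: |s| = 250, ∠ = 90.00° (in denominator)
|H| = 50 · 63771 / 2.3201e+07 ≈ 0.13743
Gain = 20 log₁₀(0.13743) ≈ -17.24 dB
∠H = 166.86° − 207.26° = -40.40°

At s = jω = j366:
zero (s+8): 8 + j366 → |·| = √(8²+366²) = √134020 ≈ 366.09, ∠ = arctan(366/8) ≈ 88.75°
zero (s+50): 50 + j366 → |·| = √(50²+366²) = √136456 ≈ 369.4, ∠ = arctan(366/50) ≈ 82.22°
pole (s+80): 80 + j366 → |·| = √(80²+366²) = √140356 ≈ 374.64, ∠ = arctan(366/80) ≈ 77.67°
pole (s+250): 250 + j366 → |·| = √(250²+366²) = √196456 ≈ 443.23, ∠ = arctan(366/250) ≈ 55.66°
pole at origin: |s| = 366, ∠ = 90.00° (in denominator)
|H| = 50 · 1.3523e+05 / 6.0775e+07 ≈ 0.11125
Gain = 20 log₁₀(0.11125) ≈ -19.07 dB
∠H = 170.97° − 223.33° = -52.36°

ω = 250: -17.2 dB, -40.4°; ω = 366: -19.1 dB, -52.4°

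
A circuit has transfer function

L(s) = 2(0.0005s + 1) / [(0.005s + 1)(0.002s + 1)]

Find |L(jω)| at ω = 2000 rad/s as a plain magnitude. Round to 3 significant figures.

At ω = 2000 rad/s:
zero (1 + j2000·0.0005) = 1 + j1 → |·| ≈ 1.4142, ∠ ≈ 45.00°
pole (1 + j2000·0.005) = 1 + j10 → |·| ≈ 10.05, ∠ ≈ 84.29°
pole (1 + j2000·0.002) = 1 + j4 → |·| ≈ 4.1231, ∠ ≈ 75.96°
|L| = 2 · 1.4142 / (10.05 · 4.1231) ≈ 0.068258

0.0683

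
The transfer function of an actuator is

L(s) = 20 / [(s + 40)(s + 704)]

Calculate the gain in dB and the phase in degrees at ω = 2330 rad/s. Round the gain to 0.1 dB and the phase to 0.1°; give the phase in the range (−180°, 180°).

At s = jω = j2330:
pole (s+40): 40 + j2330 → |·| = √(40²+2330²) = √5430500 ≈ 2330.3, ∠ = arctan(2330/40) ≈ 89.02°
pole (s+704): 704 + j2330 → |·| = √(704²+2330²) = √5924516 ≈ 2434, ∠ = arctan(2330/704) ≈ 73.19°
|L| = 20 / 5.672e+06 ≈ 3.5261e-06
Gain = 20 log₁₀(3.5261e-06) ≈ -109.05 dB
∠L = 0.00° − 162.21° = -162.21°

-109.1 dB, -162.2°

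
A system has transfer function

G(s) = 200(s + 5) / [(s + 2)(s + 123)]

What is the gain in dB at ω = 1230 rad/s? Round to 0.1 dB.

-15.8 dB

At s = jω = j1230:
zero (s+5): 5 + j1230 → |·| = √(5²+1230²) = √1512925 ≈ 1230, ∠ = arctan(1230/5) ≈ 89.77°
pole (s+2): 2 + j1230 → |·| = √(2²+1230²) = √1512904 ≈ 1230, ∠ = arctan(1230/2) ≈ 89.91°
pole (s+123): 123 + j1230 → |·| = √(123²+1230²) = √1528029 ≈ 1236.1, ∠ = arctan(1230/123) ≈ 84.29°
|G| = 200 · 1230 / 1.5204e+06 ≈ 0.1618
Gain = 20 log₁₀(0.1618) ≈ -15.82 dB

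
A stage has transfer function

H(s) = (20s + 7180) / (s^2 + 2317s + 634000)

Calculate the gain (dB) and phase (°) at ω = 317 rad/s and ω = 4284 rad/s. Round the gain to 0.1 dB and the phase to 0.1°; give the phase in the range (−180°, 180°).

ω = 317: -39.5 dB, -12.6°; ω = 4284: -47.5 dB, -65.5°

Substitute s = j317:
Numerator: 20(j317) + 7180 = 7180 + j6340
Denominator: (j317)^2 + 2317(j317) + 634000 = 533511 + j734489
|N| = √(7180² + 6340²) ≈ 9578.5, ∠N ≈ 41.44°
|D| = √(533511² + 734489²) ≈ 9.078e+05, ∠D ≈ 54.01°
|H| = 9578.5 / 9.078e+05 ≈ 0.010551
Gain = 20 log₁₀(0.010551) ≈ -39.53 dB
∠H = 41.44° − 54.01° = -12.57°

Substitute s = j4284:
Numerator: 20(j4284) + 7180 = 7180 + j85680
Denominator: (j4284)^2 + 2317(j4284) + 634000 = -17718656 + j9926028
|N| = √(7180² + 85680²) ≈ 85980, ∠N ≈ 85.21°
|D| = √(17718656² + 9926028²) ≈ 2.031e+07, ∠D ≈ 150.74°
|H| = 85980 / 2.031e+07 ≈ 0.0042334
Gain = 20 log₁₀(0.0042334) ≈ -47.47 dB
∠H = 85.21° − 150.74° = -65.53°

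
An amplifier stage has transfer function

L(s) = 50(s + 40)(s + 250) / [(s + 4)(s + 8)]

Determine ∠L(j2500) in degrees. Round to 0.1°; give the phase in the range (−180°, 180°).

At s = jω = j2500:
zero (s+40): 40 + j2500 → |·| = √(40²+2500²) = √6251600 ≈ 2500.3, ∠ = arctan(2500/40) ≈ 89.08°
zero (s+250): 250 + j2500 → |·| = √(250²+2500²) = √6312500 ≈ 2512.5, ∠ = arctan(2500/250) ≈ 84.29°
pole (s+4): 4 + j2500 → |·| = √(4²+2500²) = √6250016 ≈ 2500, ∠ = arctan(2500/4) ≈ 89.91°
pole (s+8): 8 + j2500 → |·| = √(8²+2500²) = √6250064 ≈ 2500, ∠ = arctan(2500/8) ≈ 89.82°
∠L = 173.37° − 179.73° = -6.36°

-6.4°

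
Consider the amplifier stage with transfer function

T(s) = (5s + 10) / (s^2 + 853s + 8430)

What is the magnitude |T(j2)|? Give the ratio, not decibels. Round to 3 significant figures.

Substitute s = j2:
Numerator: 5(j2) + 10 = 10 + j10
Denominator: (j2)^2 + 853(j2) + 8430 = 8426 + j1706
|N| = √(10² + 10²) ≈ 14.142, ∠N ≈ 45.00°
|D| = √(8426² + 1706²) ≈ 8597, ∠D ≈ 11.45°
|T| = 14.142 / 8597 ≈ 0.001645

0.00165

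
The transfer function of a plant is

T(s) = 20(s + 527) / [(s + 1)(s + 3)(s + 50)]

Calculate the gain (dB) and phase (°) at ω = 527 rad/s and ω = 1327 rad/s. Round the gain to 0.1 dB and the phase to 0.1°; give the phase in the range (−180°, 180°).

ω = 527: -79.9 dB, 140.9°; ω = 1327: -98.3 dB, 160.7°

At s = jω = j527:
zero (s+527): 527 + j527 → |·| = √(527²+527²) = √555458 ≈ 745.29, ∠ = arctan(527/527) ≈ 45.00°
pole (s+1): 1 + j527 → |·| = √(1²+527²) = √277730 ≈ 527, ∠ = arctan(527/1) ≈ 89.89°
pole (s+3): 3 + j527 → |·| = √(3²+527²) = √277738 ≈ 527.01, ∠ = arctan(527/3) ≈ 89.67°
pole (s+50): 50 + j527 → |·| = √(50²+527²) = √280229 ≈ 529.37, ∠ = arctan(527/50) ≈ 84.58°
|T| = 20 · 745.29 / 1.4702e+08 ≈ 0.00010139
Gain = 20 log₁₀(0.00010139) ≈ -79.88 dB
∠T = 45.00° − 264.14° = -219.14° ≡ 140.86° (principal value)

At s = jω = j1327:
zero (s+527): 527 + j1327 → |·| = √(527²+1327²) = √2038658 ≈ 1427.8, ∠ = arctan(1327/527) ≈ 68.34°
pole (s+1): 1 + j1327 → |·| = √(1²+1327²) = √1760930 ≈ 1327, ∠ = arctan(1327/1) ≈ 89.96°
pole (s+3): 3 + j1327 → |·| = √(3²+1327²) = √1760938 ≈ 1327, ∠ = arctan(1327/3) ≈ 89.87°
pole (s+50): 50 + j1327 → |·| = √(50²+1327²) = √1763429 ≈ 1327.9, ∠ = arctan(1327/50) ≈ 87.84°
|T| = 20 · 1427.8 / 2.3383e+09 ≈ 1.2212e-05
Gain = 20 log₁₀(1.2212e-05) ≈ -98.26 dB
∠T = 68.34° − 267.67° = -199.33° ≡ 160.67° (principal value)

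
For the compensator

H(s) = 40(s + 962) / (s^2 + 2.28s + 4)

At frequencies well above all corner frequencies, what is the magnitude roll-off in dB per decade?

-20 dB/decade

Each pole contributes −20 dB/decade at high frequency; each zero contributes +20 dB/decade.
Net: 1 zero(s) − 2 pole(s) → -20 dB/decade.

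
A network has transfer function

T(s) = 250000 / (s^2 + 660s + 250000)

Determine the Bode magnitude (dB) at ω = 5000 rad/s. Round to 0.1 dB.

-40.0 dB

At s = jω = j5000:
quadratic: (j5000)² + 660·j5000 + 250000 = -24750000 + j3300000 → |·| ≈ 2.4969e+07, ∠ ≈ 172.41°
|T| = 250000 / 2.4969e+07 ≈ 0.010012
Gain = 20 log₁₀(0.010012) ≈ -39.99 dB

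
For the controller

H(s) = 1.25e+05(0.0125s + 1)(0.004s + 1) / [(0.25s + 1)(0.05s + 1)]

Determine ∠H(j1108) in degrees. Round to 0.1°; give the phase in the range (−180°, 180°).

-15.6°

At ω = 1108 rad/s:
zero (1 + j1108·0.0125) = 1 + j13.85 → |·| ≈ 13.886, ∠ ≈ 85.87°
zero (1 + j1108·0.004) = 1 + j4.432 → |·| ≈ 4.5434, ∠ ≈ 77.29°
pole (1 + j1108·0.25) = 1 + j277 → |·| ≈ 277, ∠ ≈ 89.79°
pole (1 + j1108·0.05) = 1 + j55.4 → |·| ≈ 55.409, ∠ ≈ 88.97°
∠H = (85.87° + 77.29°) − (89.79° + 88.97°) = -15.60°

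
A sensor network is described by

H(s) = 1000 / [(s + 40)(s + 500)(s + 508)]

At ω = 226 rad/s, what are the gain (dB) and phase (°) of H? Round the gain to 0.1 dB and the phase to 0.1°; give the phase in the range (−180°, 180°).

-96.9 dB, -128.3°

At s = jω = j226:
pole (s+40): 40 + j226 → |·| = √(40²+226²) = √52676 ≈ 229.51, ∠ = arctan(226/40) ≈ 79.96°
pole (s+500): 500 + j226 → |·| = √(500²+226²) = √301076 ≈ 548.7, ∠ = arctan(226/500) ≈ 24.32°
pole (s+508): 508 + j226 → |·| = √(508²+226²) = √309140 ≈ 556, ∠ = arctan(226/508) ≈ 23.98°
|H| = 1000 / 7.0018e+07 ≈ 1.4282e-05
Gain = 20 log₁₀(1.4282e-05) ≈ -96.90 dB
∠H = 0.00° − 128.26° = -128.26°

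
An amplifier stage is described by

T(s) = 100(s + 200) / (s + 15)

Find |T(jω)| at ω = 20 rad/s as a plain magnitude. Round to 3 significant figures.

804

At s = jω = j20:
zero (s+200): 200 + j20 → |·| = √(200²+20²) = √40400 ≈ 201, ∠ = arctan(20/200) ≈ 5.71°
pole (s+15): 15 + j20 → |·| = √(15²+20²) = √625 ≈ 25, ∠ = arctan(20/15) ≈ 53.13°
|T| = 100 · 201 / 25 ≈ 804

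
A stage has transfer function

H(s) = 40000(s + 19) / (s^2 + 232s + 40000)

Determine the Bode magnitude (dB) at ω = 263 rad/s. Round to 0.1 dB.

At s = jω = j263:
zero (s+19): 19 + j263 → |·| = √(19²+263²) = √69530 ≈ 263.69, ∠ = arctan(263/19) ≈ 85.87°
quadratic: (j263)² + 232·j263 + 40000 = -29169 + j61016 → |·| ≈ 67630, ∠ ≈ 115.55°
|H| = 40000 · 263.69 / 67630 ≈ 155.96
Gain = 20 log₁₀(155.96) ≈ 43.86 dB

43.9 dB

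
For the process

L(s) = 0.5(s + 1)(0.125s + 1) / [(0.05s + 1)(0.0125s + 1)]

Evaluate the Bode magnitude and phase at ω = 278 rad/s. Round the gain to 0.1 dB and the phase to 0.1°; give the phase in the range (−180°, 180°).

At ω = 278 rad/s:
zero (1 + j278·1) = 1 + j278 → |·| ≈ 278, ∠ ≈ 89.79°
zero (1 + j278·0.125) = 1 + j34.75 → |·| ≈ 34.764, ∠ ≈ 88.35°
pole (1 + j278·0.05) = 1 + j13.9 → |·| ≈ 13.936, ∠ ≈ 85.89°
pole (1 + j278·0.0125) = 1 + j3.475 → |·| ≈ 3.616, ∠ ≈ 73.95°
|L| = 0.5 · 278 · 34.764 / (13.936 · 3.616) ≈ 95.891
Gain = 20 log₁₀(95.891) ≈ 39.64 dB
∠L = (89.79° + 88.35°) − (85.89° + 73.95°) = 18.30°

39.6 dB, 18.3°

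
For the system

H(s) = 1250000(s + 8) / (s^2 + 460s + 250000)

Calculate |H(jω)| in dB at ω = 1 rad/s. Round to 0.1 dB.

32.1 dB

At s = jω = j1:
zero (s+8): 8 + j1 → |·| = √(8²+1²) = √65 ≈ 8.0623, ∠ = arctan(1/8) ≈ 7.13°
quadratic: (j1)² + 460·j1 + 250000 = 249999 + j460 → |·| ≈ 2.5e+05, ∠ ≈ 0.11°
|H| = 1250000 · 8.0623 / 2.5e+05 ≈ 40.312
Gain = 20 log₁₀(40.312) ≈ 32.11 dB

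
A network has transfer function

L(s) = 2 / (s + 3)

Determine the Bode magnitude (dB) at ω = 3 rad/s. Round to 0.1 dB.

-6.5 dB

At s = jω = j3:
pole (s+3): 3 + j3 → |·| = √(3²+3²) = √18 ≈ 4.2426, ∠ = arctan(3/3) ≈ 45.00°
|L| = 2 / 4.2426 ≈ 0.47141
Gain = 20 log₁₀(0.47141) ≈ -6.53 dB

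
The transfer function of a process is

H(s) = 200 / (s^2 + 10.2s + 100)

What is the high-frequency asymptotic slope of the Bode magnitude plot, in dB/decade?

Each pole contributes −20 dB/decade at high frequency; each zero contributes +20 dB/decade.
Net: 0 zero(s) − 2 pole(s) → -40 dB/decade.

-40 dB/decade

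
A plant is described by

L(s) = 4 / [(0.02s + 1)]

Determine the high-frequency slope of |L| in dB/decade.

-20 dB/decade

Each pole contributes −20 dB/decade at high frequency; each zero contributes +20 dB/decade.
Net: 0 zero(s) − 1 pole(s) → -20 dB/decade.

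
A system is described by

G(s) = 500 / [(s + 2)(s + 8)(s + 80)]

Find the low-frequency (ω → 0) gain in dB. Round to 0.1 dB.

G(0) = 500 / (2·8·80) ≈ 0.39062
20 log₁₀(0.39062) ≈ -8.16 dB

-8.2 dB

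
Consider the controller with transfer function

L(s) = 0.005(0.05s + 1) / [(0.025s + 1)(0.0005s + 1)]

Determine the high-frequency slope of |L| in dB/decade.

-20 dB/decade

Each pole contributes −20 dB/decade at high frequency; each zero contributes +20 dB/decade.
Net: 1 zero(s) − 2 pole(s) → -20 dB/decade.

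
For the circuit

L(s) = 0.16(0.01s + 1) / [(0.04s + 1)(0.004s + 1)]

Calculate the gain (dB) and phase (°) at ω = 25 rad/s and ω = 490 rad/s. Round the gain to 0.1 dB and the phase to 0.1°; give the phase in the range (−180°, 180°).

ω = 25: -18.7 dB, -36.7°; ω = 490: -34.6 dB, -71.6°

At ω = 25 rad/s:
zero (1 + j25·0.01) = 1 + j0.25 → |·| ≈ 1.0308, ∠ ≈ 14.04°
pole (1 + j25·0.04) = 1 + j1 → |·| ≈ 1.4142, ∠ ≈ 45.00°
pole (1 + j25·0.004) = 1 + j0.1 → |·| ≈ 1.005, ∠ ≈ 5.71°
|L| = 0.16 · 1.0308 / (1.4142 · 1.005) ≈ 0.11604
Gain = 20 log₁₀(0.11604) ≈ -18.71 dB
∠L = (14.04°) − (45.00° + 5.71°) = -36.67°

At ω = 490 rad/s:
zero (1 + j490·0.01) = 1 + j4.9 → |·| ≈ 5.001, ∠ ≈ 78.47°
pole (1 + j490·0.04) = 1 + j19.6 → |·| ≈ 19.625, ∠ ≈ 87.08°
pole (1 + j490·0.004) = 1 + j1.96 → |·| ≈ 2.2004, ∠ ≈ 62.97°
|L| = 0.16 · 5.001 / (19.625 · 2.2004) ≈ 0.01853
Gain = 20 log₁₀(0.01853) ≈ -34.64 dB
∠L = (78.47°) − (87.08° + 62.97°) = -71.58°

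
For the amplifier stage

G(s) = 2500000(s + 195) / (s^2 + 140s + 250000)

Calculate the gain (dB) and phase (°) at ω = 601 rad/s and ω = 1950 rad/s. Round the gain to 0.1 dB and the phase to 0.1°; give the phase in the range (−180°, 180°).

At s = jω = j601:
zero (s+195): 195 + j601 → |·| = √(195²+601²) = √399226 ≈ 631.84, ∠ = arctan(601/195) ≈ 72.02°
quadratic: (j601)² + 140·j601 + 250000 = -111201 + j84140 → |·| ≈ 1.3945e+05, ∠ ≈ 142.89°
|G| = 2500000 · 631.84 / 1.3945e+05 ≈ 11327
Gain = 20 log₁₀(11327) ≈ 81.08 dB
∠G = 72.02° − 142.89° = -70.87°

At s = jω = j1950:
zero (s+195): 195 + j1950 → |·| = √(195²+1950²) = √3840525 ≈ 1959.7, ∠ = arctan(1950/195) ≈ 84.29°
quadratic: (j1950)² + 140·j1950 + 250000 = -3552500 + j273000 → |·| ≈ 3.563e+06, ∠ ≈ 175.61°
|G| = 2500000 · 1959.7 / 3.563e+06 ≈ 1375
Gain = 20 log₁₀(1375) ≈ 62.77 dB
∠G = 84.29° − 175.61° = -91.32°

ω = 601: 81.1 dB, -70.9°; ω = 1950: 62.8 dB, -91.3°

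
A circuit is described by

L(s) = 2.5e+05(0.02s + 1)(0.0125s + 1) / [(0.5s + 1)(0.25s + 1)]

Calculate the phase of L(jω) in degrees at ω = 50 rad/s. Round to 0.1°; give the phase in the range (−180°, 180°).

At ω = 50 rad/s:
zero (1 + j50·0.02) = 1 + j1 → |·| ≈ 1.4142, ∠ ≈ 45.00°
zero (1 + j50·0.0125) = 1 + j0.625 → |·| ≈ 1.1792, ∠ ≈ 32.01°
pole (1 + j50·0.5) = 1 + j25 → |·| ≈ 25.02, ∠ ≈ 87.71°
pole (1 + j50·0.25) = 1 + j12.5 → |·| ≈ 12.54, ∠ ≈ 85.43°
∠L = (45.00° + 32.01°) − (87.71° + 85.43°) = -96.13°

-96.1°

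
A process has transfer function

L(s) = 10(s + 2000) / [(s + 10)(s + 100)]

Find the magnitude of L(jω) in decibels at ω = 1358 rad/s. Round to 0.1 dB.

-37.7 dB

At s = jω = j1358:
zero (s+2000): 2000 + j1358 → |·| = √(2000²+1358²) = √5844164 ≈ 2417.5, ∠ = arctan(1358/2000) ≈ 34.18°
pole (s+10): 10 + j1358 → |·| = √(10²+1358²) = √1844264 ≈ 1358, ∠ = arctan(1358/10) ≈ 89.58°
pole (s+100): 100 + j1358 → |·| = √(100²+1358²) = √1854164 ≈ 1361.7, ∠ = arctan(1358/100) ≈ 85.79°
|L| = 10 · 2417.5 / 1.8492e+06 ≈ 0.013073
Gain = 20 log₁₀(0.013073) ≈ -37.67 dB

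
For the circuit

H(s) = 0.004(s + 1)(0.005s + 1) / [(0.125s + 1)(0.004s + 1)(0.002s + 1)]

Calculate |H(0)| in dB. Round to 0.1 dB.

-48.0 dB

H(0) = 0.004 · 1 / 1 = 0.004
20 log₁₀(0.004) ≈ -47.96 dB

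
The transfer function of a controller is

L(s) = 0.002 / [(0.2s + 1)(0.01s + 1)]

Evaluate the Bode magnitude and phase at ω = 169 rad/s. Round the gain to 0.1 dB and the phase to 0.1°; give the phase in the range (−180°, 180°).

-90.4 dB, -147.7°

At ω = 169 rad/s:
pole (1 + j169·0.2) = 1 + j33.8 → |·| ≈ 33.815, ∠ ≈ 88.31°
pole (1 + j169·0.01) = 1 + j1.69 → |·| ≈ 1.9637, ∠ ≈ 59.39°
|L| = 0.002 · 1 / (33.815 · 1.9637) ≈ 3.0119e-05
Gain = 20 log₁₀(3.0119e-05) ≈ -90.42 dB
∠L = (0°) − (88.31° + 59.39°) = -147.70°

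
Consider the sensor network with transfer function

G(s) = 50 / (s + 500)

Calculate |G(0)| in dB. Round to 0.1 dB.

G(0) = 50 / 500 = 0.1
20 log₁₀(0.1) ≈ -20.00 dB

-20.0 dB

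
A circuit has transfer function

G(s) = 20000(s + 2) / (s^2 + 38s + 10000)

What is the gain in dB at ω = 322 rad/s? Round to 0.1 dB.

36.7 dB

At s = jω = j322:
zero (s+2): 2 + j322 → |·| = √(2²+322²) = √103688 ≈ 322.01, ∠ = arctan(322/2) ≈ 89.64°
quadratic: (j322)² + 38·j322 + 10000 = -93684 + j12236 → |·| ≈ 94480, ∠ ≈ 172.56°
|G| = 20000 · 322.01 / 94480 ≈ 68.165
Gain = 20 log₁₀(68.165) ≈ 36.67 dB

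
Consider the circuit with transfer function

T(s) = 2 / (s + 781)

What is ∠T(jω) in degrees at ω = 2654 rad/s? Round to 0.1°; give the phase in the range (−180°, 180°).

Substitute s = j2654:
Numerator: 2 = 2 + j0
Denominator: (j2654) + 781 = 781 + j2654
|N| = √(2² + 0²) ≈ 2, ∠N ≈ 0.00°
|D| = √(781² + 2654²) ≈ 2766.5, ∠D ≈ 73.60°
∠T = 0.00° − 73.60° = -73.60°

-73.6°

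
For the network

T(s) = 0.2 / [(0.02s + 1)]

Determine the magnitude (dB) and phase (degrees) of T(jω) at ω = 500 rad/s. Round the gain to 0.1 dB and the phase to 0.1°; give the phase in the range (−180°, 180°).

At ω = 500 rad/s:
pole (1 + j500·0.02) = 1 + j10 → |·| ≈ 10.05, ∠ ≈ 84.29°
|T| = 0.2 · 1 / (10.05) ≈ 0.0199
Gain = 20 log₁₀(0.0199) ≈ -34.02 dB
∠T = (0°) − (84.29°) = -84.29°

-34.0 dB, -84.3°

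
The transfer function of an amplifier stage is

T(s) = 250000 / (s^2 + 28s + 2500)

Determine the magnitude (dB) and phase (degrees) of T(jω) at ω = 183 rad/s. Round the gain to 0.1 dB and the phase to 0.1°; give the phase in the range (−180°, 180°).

18.0 dB, -170.6°

At s = jω = j183:
quadratic: (j183)² + 28·j183 + 2500 = -30989 + j5124 → |·| ≈ 31410, ∠ ≈ 170.61°
|T| = 250000 / 31410 ≈ 7.9592
Gain = 20 log₁₀(7.9592) ≈ 18.02 dB
∠T = 0.00° − 170.61° = -170.61°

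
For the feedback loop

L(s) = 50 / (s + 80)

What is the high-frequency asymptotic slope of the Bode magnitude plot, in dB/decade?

Each pole contributes −20 dB/decade at high frequency; each zero contributes +20 dB/decade.
Net: 0 zero(s) − 1 pole(s) → -20 dB/decade.

-20 dB/decade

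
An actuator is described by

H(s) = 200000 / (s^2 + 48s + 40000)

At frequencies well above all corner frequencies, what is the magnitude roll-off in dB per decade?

-40 dB/decade

Each pole contributes −20 dB/decade at high frequency; each zero contributes +20 dB/decade.
Net: 0 zero(s) − 2 pole(s) → -40 dB/decade.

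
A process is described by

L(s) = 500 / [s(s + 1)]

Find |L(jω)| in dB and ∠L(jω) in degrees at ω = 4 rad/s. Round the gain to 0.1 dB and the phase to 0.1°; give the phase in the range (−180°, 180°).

At s = jω = j4:
pole (s+1): 1 + j4 → |·| = √(1²+4²) = √17 ≈ 4.1231, ∠ = arctan(4/1) ≈ 75.96°
pole at origin: |s| = 4, ∠ = 90.00° (in denominator)
|L| = 500 / 16.492 ≈ 30.318
Gain = 20 log₁₀(30.318) ≈ 29.63 dB
∠L = 0.00° − 165.96° = -165.96°

29.6 dB, -166.0°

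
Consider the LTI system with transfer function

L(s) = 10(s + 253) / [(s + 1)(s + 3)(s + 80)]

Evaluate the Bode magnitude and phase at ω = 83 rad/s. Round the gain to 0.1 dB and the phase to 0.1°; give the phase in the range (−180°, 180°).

-49.5 dB, 154.9°

At s = jω = j83:
zero (s+253): 253 + j83 → |·| = √(253²+83²) = √70898 ≈ 266.27, ∠ = arctan(83/253) ≈ 18.16°
pole (s+1): 1 + j83 → |·| = √(1²+83²) = √6890 ≈ 83.006, ∠ = arctan(83/1) ≈ 89.31°
pole (s+3): 3 + j83 → |·| = √(3²+83²) = √6898 ≈ 83.054, ∠ = arctan(83/3) ≈ 87.93°
pole (s+80): 80 + j83 → |·| = √(80²+83²) = √13289 ≈ 115.28, ∠ = arctan(83/80) ≈ 46.05°
|L| = 10 · 266.27 / 7.9474e+05 ≈ 0.0033504
Gain = 20 log₁₀(0.0033504) ≈ -49.50 dB
∠L = 18.16° − 223.29° = -205.13° ≡ 154.87° (principal value)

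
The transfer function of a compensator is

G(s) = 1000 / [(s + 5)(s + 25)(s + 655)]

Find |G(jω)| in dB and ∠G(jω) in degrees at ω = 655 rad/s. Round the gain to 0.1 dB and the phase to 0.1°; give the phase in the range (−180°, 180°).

At s = jω = j655:
pole (s+5): 5 + j655 → |·| = √(5²+655²) = √429050 ≈ 655.02, ∠ = arctan(655/5) ≈ 89.56°
pole (s+25): 25 + j655 → |·| = √(25²+655²) = √429650 ≈ 655.48, ∠ = arctan(655/25) ≈ 87.81°
pole (s+655): 655 + j655 → |·| = √(655²+655²) = √858050 ≈ 926.31, ∠ = arctan(655/655) ≈ 45.00°
|G| = 1000 / 3.9771e+08 ≈ 2.5144e-06
Gain = 20 log₁₀(2.5144e-06) ≈ -111.99 dB
∠G = 0.00° − 222.37° = -222.37° ≡ 137.63° (principal value)

-112.0 dB, 137.6°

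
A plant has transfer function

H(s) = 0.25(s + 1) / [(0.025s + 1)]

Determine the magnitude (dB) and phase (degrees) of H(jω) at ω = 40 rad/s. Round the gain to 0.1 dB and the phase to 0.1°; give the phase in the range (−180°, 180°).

17.0 dB, 43.6°

At ω = 40 rad/s:
zero (1 + j40·1) = 1 + j40 → |·| ≈ 40.012, ∠ ≈ 88.57°
pole (1 + j40·0.025) = 1 + j1 → |·| ≈ 1.4142, ∠ ≈ 45.00°
|H| = 0.25 · 40.012 / (1.4142) ≈ 7.0733
Gain = 20 log₁₀(7.0733) ≈ 16.99 dB
∠H = (88.57°) − (45.00°) = 43.57°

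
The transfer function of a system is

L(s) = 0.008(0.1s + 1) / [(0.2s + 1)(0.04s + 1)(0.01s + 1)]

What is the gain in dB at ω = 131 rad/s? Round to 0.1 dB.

-66.8 dB

At ω = 131 rad/s:
zero (1 + j131·0.1) = 1 + j13.1 → |·| ≈ 13.138, ∠ ≈ 85.63°
pole (1 + j131·0.2) = 1 + j26.2 → |·| ≈ 26.219, ∠ ≈ 87.81°
pole (1 + j131·0.04) = 1 + j5.24 → |·| ≈ 5.3346, ∠ ≈ 79.20°
pole (1 + j131·0.01) = 1 + j1.31 → |·| ≈ 1.6481, ∠ ≈ 52.64°
|L| = 0.008 · 13.138 / (26.219 · 5.3346 · 1.6481) ≈ 0.00045595
Gain = 20 log₁₀(0.00045595) ≈ -66.82 dB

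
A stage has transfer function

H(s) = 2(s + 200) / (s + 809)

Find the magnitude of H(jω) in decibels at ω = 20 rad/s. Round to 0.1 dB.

At s = jω = j20:
zero (s+200): 200 + j20 → |·| = √(200²+20²) = √40400 ≈ 201, ∠ = arctan(20/200) ≈ 5.71°
pole (s+809): 809 + j20 → |·| = √(809²+20²) = √654881 ≈ 809.25, ∠ = arctan(20/809) ≈ 1.42°
|H| = 2 · 201 / 809.25 ≈ 0.49676
Gain = 20 log₁₀(0.49676) ≈ -6.08 dB

-6.1 dB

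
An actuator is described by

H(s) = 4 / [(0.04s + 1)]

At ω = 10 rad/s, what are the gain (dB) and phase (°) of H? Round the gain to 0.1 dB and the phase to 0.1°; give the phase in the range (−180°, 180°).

11.4 dB, -21.8°

At ω = 10 rad/s:
pole (1 + j10·0.04) = 1 + j0.4 → |·| ≈ 1.077, ∠ ≈ 21.80°
|H| = 4 · 1 / (1.077) ≈ 3.714
Gain = 20 log₁₀(3.714) ≈ 11.40 dB
∠H = (0°) − (21.80°) = -21.80°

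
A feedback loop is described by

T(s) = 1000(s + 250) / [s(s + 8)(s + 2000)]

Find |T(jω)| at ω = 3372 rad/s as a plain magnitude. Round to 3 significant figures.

At s = jω = j3372:
zero (s+250): 250 + j3372 → |·| = √(250²+3372²) = √11432884 ≈ 3381.3, ∠ = arctan(3372/250) ≈ 85.76°
pole (s+8): 8 + j3372 → |·| = √(8²+3372²) = √11370448 ≈ 3372, ∠ = arctan(3372/8) ≈ 89.86°
pole (s+2000): 2000 + j3372 → |·| = √(2000²+3372²) = √15370384 ≈ 3920.5, ∠ = arctan(3372/2000) ≈ 59.33°
pole at origin: |s| = 3372, ∠ = 90.00° (in denominator)
|T| = 1000 · 3381.3 / 4.4578e+10 ≈ 7.5851e-05

7.59e-05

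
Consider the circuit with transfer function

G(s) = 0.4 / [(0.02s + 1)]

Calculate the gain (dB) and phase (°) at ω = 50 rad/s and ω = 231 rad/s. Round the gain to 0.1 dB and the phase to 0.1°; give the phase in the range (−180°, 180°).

At ω = 50 rad/s:
pole (1 + j50·0.02) = 1 + j1 → |·| ≈ 1.4142, ∠ ≈ 45.00°
|G| = 0.4 · 1 / (1.4142) ≈ 0.28285
Gain = 20 log₁₀(0.28285) ≈ -10.97 dB
∠G = (0°) − (45.00°) = -45.00°

At ω = 231 rad/s:
pole (1 + j231·0.02) = 1 + j4.62 → |·| ≈ 4.727, ∠ ≈ 77.79°
|G| = 0.4 · 1 / (4.727) ≈ 0.08462
Gain = 20 log₁₀(0.08462) ≈ -21.45 dB
∠G = (0°) − (77.79°) = -77.79°

ω = 50: -11.0 dB, -45.0°; ω = 231: -21.5 dB, -77.8°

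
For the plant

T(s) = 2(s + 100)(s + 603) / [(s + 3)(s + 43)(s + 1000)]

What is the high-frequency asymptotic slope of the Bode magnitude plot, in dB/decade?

Each pole contributes −20 dB/decade at high frequency; each zero contributes +20 dB/decade.
Net: 2 zero(s) − 3 pole(s) → -20 dB/decade.

-20 dB/decade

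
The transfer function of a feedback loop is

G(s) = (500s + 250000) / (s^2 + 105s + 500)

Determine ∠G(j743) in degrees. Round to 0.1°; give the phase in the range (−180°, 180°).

-115.9°

Substitute s = j743:
Numerator: 500(j743) + 250000 = 250000 + j371500
Denominator: (j743)^2 + 105(j743) + 500 = -551549 + j78015
|N| = √(250000² + 371500²) ≈ 4.4779e+05, ∠N ≈ 56.06°
|D| = √(551549² + 78015²) ≈ 5.5704e+05, ∠D ≈ 171.95°
∠G = 56.06° − 171.95° = -115.89°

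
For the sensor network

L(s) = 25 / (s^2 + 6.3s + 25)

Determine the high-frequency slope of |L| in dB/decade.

-40 dB/decade

Each pole contributes −20 dB/decade at high frequency; each zero contributes +20 dB/decade.
Net: 0 zero(s) − 2 pole(s) → -40 dB/decade.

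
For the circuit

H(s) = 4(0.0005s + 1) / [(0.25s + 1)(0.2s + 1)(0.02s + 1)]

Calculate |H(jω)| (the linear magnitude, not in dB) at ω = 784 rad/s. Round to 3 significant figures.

At ω = 784 rad/s:
zero (1 + j784·0.0005) = 1 + j0.392 → |·| ≈ 1.0741, ∠ ≈ 21.41°
pole (1 + j784·0.25) = 1 + j196 → |·| ≈ 196, ∠ ≈ 89.71°
pole (1 + j784·0.2) = 1 + j156.8 → |·| ≈ 156.8, ∠ ≈ 89.63°
pole (1 + j784·0.02) = 1 + j15.68 → |·| ≈ 15.712, ∠ ≈ 86.35°
|H| = 4 · 1.0741 / (196 · 156.8 · 15.712) ≈ 8.8976e-06

8.90e-06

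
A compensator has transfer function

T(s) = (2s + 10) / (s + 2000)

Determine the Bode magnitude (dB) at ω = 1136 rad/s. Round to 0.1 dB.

-0.1 dB

Substitute s = j1136:
Numerator: 2(j1136) + 10 = 10 + j2272
Denominator: (j1136) + 2000 = 2000 + j1136
|N| = √(10² + 2272²) ≈ 2272, ∠N ≈ 89.75°
|D| = √(2000² + 1136²) ≈ 2300.1, ∠D ≈ 29.60°
|T| = 2272 / 2300.1 ≈ 0.98778
Gain = 20 log₁₀(0.98778) ≈ -0.11 dB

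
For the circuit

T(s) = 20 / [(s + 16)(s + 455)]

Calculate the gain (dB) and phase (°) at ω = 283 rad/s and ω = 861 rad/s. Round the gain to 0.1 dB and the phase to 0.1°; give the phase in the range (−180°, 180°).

ω = 283: -77.6 dB, -118.6°; ω = 861: -92.5 dB, -151.1°

At s = jω = j283:
pole (s+16): 16 + j283 → |·| = √(16²+283²) = √80345 ≈ 283.45, ∠ = arctan(283/16) ≈ 86.76°
pole (s+455): 455 + j283 → |·| = √(455²+283²) = √287114 ≈ 535.83, ∠ = arctan(283/455) ≈ 31.88°
|T| = 20 / 1.5188e+05 ≈ 0.00013168
Gain = 20 log₁₀(0.00013168) ≈ -77.61 dB
∠T = 0.00° − 118.64° = -118.64°

At s = jω = j861:
pole (s+16): 16 + j861 → |·| = √(16²+861²) = √741577 ≈ 861.15, ∠ = arctan(861/16) ≈ 88.94°
pole (s+455): 455 + j861 → |·| = √(455²+861²) = √948346 ≈ 973.83, ∠ = arctan(861/455) ≈ 62.15°
|T| = 20 / 8.3861e+05 ≈ 2.3849e-05
Gain = 20 log₁₀(2.3849e-05) ≈ -92.45 dB
∠T = 0.00° − 151.09° = -151.09°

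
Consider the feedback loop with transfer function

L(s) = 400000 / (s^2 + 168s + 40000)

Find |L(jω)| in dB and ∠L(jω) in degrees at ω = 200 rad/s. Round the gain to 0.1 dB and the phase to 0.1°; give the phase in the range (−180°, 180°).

21.5 dB, -90.0°

At s = jω = j200:
quadratic: (j200)² + 168·j200 + 40000 = 0 + j33600 → |·| ≈ 33600, ∠ ≈ 90.00°
|L| = 400000 / 33600 ≈ 11.905
Gain = 20 log₁₀(11.905) ≈ 21.51 dB
∠L = 0.00° − 90.00° = -90.00°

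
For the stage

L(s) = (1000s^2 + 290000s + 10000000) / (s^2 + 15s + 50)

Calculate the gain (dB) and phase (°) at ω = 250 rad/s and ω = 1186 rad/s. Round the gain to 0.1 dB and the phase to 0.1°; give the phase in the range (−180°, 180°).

ω = 250: 63.1 dB, -50.7°; ω = 1186: 60.2 dB, -13.1°

Substitute s = j250:
Numerator: 1000(j250)^2 + 290000(j250) + 10000000 = -52500000 + j72500000
Denominator: (j250)^2 + 15(j250) + 50 = -62450 + j3750
|N| = √(52500000² + 72500000²) ≈ 8.9513e+07, ∠N ≈ 125.91°
|D| = √(62450² + 3750²) ≈ 62562, ∠D ≈ 176.56°
|L| = 8.9513e+07 / 62562 ≈ 1430.8
Gain = 20 log₁₀(1430.8) ≈ 63.11 dB
∠L = 125.91° − 176.56° = -50.65°

Substitute s = j1186:
Numerator: 1000(j1186)^2 + 290000(j1186) + 10000000 = -1396596000 + j343940000
Denominator: (j1186)^2 + 15(j1186) + 50 = -1406546 + j17790
|N| = √(1396596000² + 343940000²) ≈ 1.4383e+09, ∠N ≈ 166.17°
|D| = √(1406546² + 17790²) ≈ 1.4067e+06, ∠D ≈ 179.28°
|L| = 1.4383e+09 / 1.4067e+06 ≈ 1022.5
Gain = 20 log₁₀(1022.5) ≈ 60.19 dB
∠L = 166.17° − 179.28° = -13.11°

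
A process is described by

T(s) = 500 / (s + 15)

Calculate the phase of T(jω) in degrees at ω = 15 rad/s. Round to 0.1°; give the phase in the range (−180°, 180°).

At s = jω = j15:
pole (s+15): 15 + j15 → |·| = √(15²+15²) = √450 ≈ 21.213, ∠ = arctan(15/15) ≈ 45.00°
∠T = 0.00° − 45.00° = -45.00°

-45.0°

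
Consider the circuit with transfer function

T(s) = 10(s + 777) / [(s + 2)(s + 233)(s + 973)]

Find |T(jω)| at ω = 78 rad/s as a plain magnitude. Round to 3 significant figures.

0.000417

At s = jω = j78:
zero (s+777): 777 + j78 → |·| = √(777²+78²) = √609813 ≈ 780.91, ∠ = arctan(78/777) ≈ 5.73°
pole (s+2): 2 + j78 → |·| = √(2²+78²) = √6088 ≈ 78.026, ∠ = arctan(78/2) ≈ 88.53°
pole (s+233): 233 + j78 → |·| = √(233²+78²) = √60373 ≈ 245.71, ∠ = arctan(78/233) ≈ 18.51°
pole (s+973): 973 + j78 → |·| = √(973²+78²) = √952813 ≈ 976.12, ∠ = arctan(78/973) ≈ 4.58°
|T| = 10 · 780.91 / 1.8714e+07 ≈ 0.00041729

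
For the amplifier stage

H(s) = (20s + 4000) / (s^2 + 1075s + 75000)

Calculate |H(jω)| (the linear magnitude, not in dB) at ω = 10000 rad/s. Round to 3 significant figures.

Substitute s = j10000:
Numerator: 20(j10000) + 4000 = 4000 + j200000
Denominator: (j10000)^2 + 1075(j10000) + 75000 = -99925000 + j10750000
|N| = √(4000² + 200000²) ≈ 2.0004e+05, ∠N ≈ 88.85°
|D| = √(99925000² + 10750000²) ≈ 1.005e+08, ∠D ≈ 173.86°
|H| = 2.0004e+05 / 1.005e+08 ≈ 0.0019904

0.00199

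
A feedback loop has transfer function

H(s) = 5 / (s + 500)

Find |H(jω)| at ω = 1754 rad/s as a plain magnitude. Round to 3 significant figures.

At s = jω = j1754:
pole (s+500): 500 + j1754 → |·| = √(500²+1754²) = √3326516 ≈ 1823.9, ∠ = arctan(1754/500) ≈ 74.09°
|H| = 5 / 1823.9 ≈ 0.0027414

0.00274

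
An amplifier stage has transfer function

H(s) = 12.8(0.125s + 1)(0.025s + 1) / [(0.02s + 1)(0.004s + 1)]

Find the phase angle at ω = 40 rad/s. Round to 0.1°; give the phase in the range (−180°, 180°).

75.9°

At ω = 40 rad/s:
zero (1 + j40·0.125) = 1 + j5 → |·| ≈ 5.099, ∠ ≈ 78.69°
zero (1 + j40·0.025) = 1 + j1 → |·| ≈ 1.4142, ∠ ≈ 45.00°
pole (1 + j40·0.02) = 1 + j0.8 → |·| ≈ 1.2806, ∠ ≈ 38.66°
pole (1 + j40·0.004) = 1 + j0.16 → |·| ≈ 1.0127, ∠ ≈ 9.09°
∠H = (78.69° + 45.00°) − (38.66° + 9.09°) = 75.94°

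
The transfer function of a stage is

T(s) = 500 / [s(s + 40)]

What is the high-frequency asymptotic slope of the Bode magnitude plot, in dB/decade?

Each pole contributes −20 dB/decade at high frequency; each zero contributes +20 dB/decade.
Net: 0 zero(s) − 2 pole(s) → -40 dB/decade.

-40 dB/decade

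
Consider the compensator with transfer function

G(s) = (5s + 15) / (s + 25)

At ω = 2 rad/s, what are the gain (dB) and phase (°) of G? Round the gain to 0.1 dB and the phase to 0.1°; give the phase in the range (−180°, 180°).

-2.9 dB, 29.1°

Substitute s = j2:
Numerator: 5(j2) + 15 = 15 + j10
Denominator: (j2) + 25 = 25 + j2
|N| = √(15² + 10²) ≈ 18.028, ∠N ≈ 33.69°
|D| = √(25² + 2²) ≈ 25.08, ∠D ≈ 4.57°
|G| = 18.028 / 25.08 ≈ 0.71882
Gain = 20 log₁₀(0.71882) ≈ -2.87 dB
∠G = 33.69° − 4.57° = 29.12°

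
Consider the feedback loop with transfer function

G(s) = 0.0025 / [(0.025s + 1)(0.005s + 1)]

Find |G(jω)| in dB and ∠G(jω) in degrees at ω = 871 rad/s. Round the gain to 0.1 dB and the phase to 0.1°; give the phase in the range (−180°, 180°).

-91.8 dB, -164.4°

At ω = 871 rad/s:
pole (1 + j871·0.025) = 1 + j21.775 → |·| ≈ 21.798, ∠ ≈ 87.37°
pole (1 + j871·0.005) = 1 + j4.355 → |·| ≈ 4.4683, ∠ ≈ 77.07°
|G| = 0.0025 · 1 / (21.798 · 4.4683) ≈ 2.5667e-05
Gain = 20 log₁₀(2.5667e-05) ≈ -91.81 dB
∠G = (0°) − (87.37° + 77.07°) = -164.44°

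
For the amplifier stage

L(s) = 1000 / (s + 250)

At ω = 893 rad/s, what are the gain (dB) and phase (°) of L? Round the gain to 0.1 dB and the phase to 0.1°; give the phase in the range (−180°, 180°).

0.7 dB, -74.4°

Substitute s = j893:
Numerator: 1000 = 1000 + j0
Denominator: (j893) + 250 = 250 + j893
|N| = √(1000² + 0²) ≈ 1000, ∠N ≈ 0.00°
|D| = √(250² + 893²) ≈ 927.33, ∠D ≈ 74.36°
|L| = 1000 / 927.33 ≈ 1.0784
Gain = 20 log₁₀(1.0784) ≈ 0.66 dB
∠L = 0.00° − 74.36° = -74.36°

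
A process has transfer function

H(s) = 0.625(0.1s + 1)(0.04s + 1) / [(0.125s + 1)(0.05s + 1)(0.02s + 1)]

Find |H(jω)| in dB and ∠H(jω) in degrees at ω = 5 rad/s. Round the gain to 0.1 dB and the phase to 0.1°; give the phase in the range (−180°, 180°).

-4.7 dB, -13.9°

At ω = 5 rad/s:
zero (1 + j5·0.1) = 1 + j0.5 → |·| ≈ 1.118, ∠ ≈ 26.57°
zero (1 + j5·0.04) = 1 + j0.2 → |·| ≈ 1.0198, ∠ ≈ 11.31°
pole (1 + j5·0.125) = 1 + j0.625 → |·| ≈ 1.1792, ∠ ≈ 32.01°
pole (1 + j5·0.05) = 1 + j0.25 → |·| ≈ 1.0308, ∠ ≈ 14.04°
pole (1 + j5·0.02) = 1 + j0.1 → |·| ≈ 1.005, ∠ ≈ 5.71°
|H| = 0.625 · 1.118 · 1.0198 / (1.1792 · 1.0308 · 1.005) ≈ 0.58332
Gain = 20 log₁₀(0.58332) ≈ -4.68 dB
∠H = (26.57° + 11.31°) − (32.01° + 14.04° + 5.71°) = -13.88°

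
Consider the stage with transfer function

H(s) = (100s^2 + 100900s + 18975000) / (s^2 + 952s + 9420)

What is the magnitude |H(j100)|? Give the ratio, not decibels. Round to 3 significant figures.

217

Substitute s = j100:
Numerator: 100(j100)^2 + 100900(j100) + 18975000 = 17975000 + j10090000
Denominator: (j100)^2 + 952(j100) + 9420 = -580 + j95200
|N| = √(17975000² + 10090000²) ≈ 2.0613e+07, ∠N ≈ 29.31°
|D| = √(580² + 95200²) ≈ 95202, ∠D ≈ 90.35°
|H| = 2.0613e+07 / 95202 ≈ 216.52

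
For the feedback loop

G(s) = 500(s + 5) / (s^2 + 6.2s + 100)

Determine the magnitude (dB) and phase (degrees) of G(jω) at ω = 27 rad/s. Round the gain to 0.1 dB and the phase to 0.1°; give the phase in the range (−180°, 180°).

26.5 dB, -85.6°

At s = jω = j27:
zero (s+5): 5 + j27 → |·| = √(5²+27²) = √754 ≈ 27.459, ∠ = arctan(27/5) ≈ 79.51°
quadratic: (j27)² + 6.2·j27 + 100 = -629 + j167.4 → |·| ≈ 650.89, ∠ ≈ 165.10°
|G| = 500 · 27.459 / 650.89 ≈ 21.093
Gain = 20 log₁₀(21.093) ≈ 26.48 dB
∠G = 79.51° − 165.10° = -85.59°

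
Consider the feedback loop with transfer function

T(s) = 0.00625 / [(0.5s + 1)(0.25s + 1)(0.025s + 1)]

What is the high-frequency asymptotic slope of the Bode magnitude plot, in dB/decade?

Each pole contributes −20 dB/decade at high frequency; each zero contributes +20 dB/decade.
Net: 0 zero(s) − 3 pole(s) → -60 dB/decade.

-60 dB/decade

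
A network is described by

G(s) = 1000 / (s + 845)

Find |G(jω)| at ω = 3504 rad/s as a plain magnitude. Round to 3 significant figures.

Substitute s = j3504:
Numerator: 1000 = 1000 + j0
Denominator: (j3504) + 845 = 845 + j3504
|N| = √(1000² + 0²) ≈ 1000, ∠N ≈ 0.00°
|D| = √(845² + 3504²) ≈ 3604.4, ∠D ≈ 76.44°
|G| = 1000 / 3604.4 ≈ 0.27744

0.277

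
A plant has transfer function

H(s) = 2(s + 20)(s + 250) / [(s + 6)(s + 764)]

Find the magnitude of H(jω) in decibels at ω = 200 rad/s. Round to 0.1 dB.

At s = jω = j200:
zero (s+20): 20 + j200 → |·| = √(20²+200²) = √40400 ≈ 201, ∠ = arctan(200/20) ≈ 84.29°
zero (s+250): 250 + j200 → |·| = √(250²+200²) = √102500 ≈ 320.16, ∠ = arctan(200/250) ≈ 38.66°
pole (s+6): 6 + j200 → |·| = √(6²+200²) = √40036 ≈ 200.09, ∠ = arctan(200/6) ≈ 88.28°
pole (s+764): 764 + j200 → |·| = √(764²+200²) = √623696 ≈ 789.74, ∠ = arctan(200/764) ≈ 14.67°
|H| = 2 · 64352 / 1.5802e+05 ≈ 0.81448
Gain = 20 log₁₀(0.81448) ≈ -1.78 dB

-1.8 dB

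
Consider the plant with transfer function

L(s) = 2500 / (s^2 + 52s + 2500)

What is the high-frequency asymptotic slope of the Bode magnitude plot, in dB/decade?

-40 dB/decade

Each pole contributes −20 dB/decade at high frequency; each zero contributes +20 dB/decade.
Net: 0 zero(s) − 2 pole(s) → -40 dB/decade.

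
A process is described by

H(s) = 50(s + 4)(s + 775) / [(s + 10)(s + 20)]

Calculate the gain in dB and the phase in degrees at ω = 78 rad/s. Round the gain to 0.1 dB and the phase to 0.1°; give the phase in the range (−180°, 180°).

At s = jω = j78:
zero (s+4): 4 + j78 → |·| = √(4²+78²) = √6100 ≈ 78.102, ∠ = arctan(78/4) ≈ 87.06°
zero (s+775): 775 + j78 → |·| = √(775²+78²) = √606709 ≈ 778.92, ∠ = arctan(78/775) ≈ 5.75°
pole (s+10): 10 + j78 → |·| = √(10²+78²) = √6184 ≈ 78.638, ∠ = arctan(78/10) ≈ 82.69°
pole (s+20): 20 + j78 → |·| = √(20²+78²) = √6484 ≈ 80.523, ∠ = arctan(78/20) ≈ 75.62°
|H| = 50 · 60835 / 6332.2 ≈ 480.36
Gain = 20 log₁₀(480.36) ≈ 53.63 dB
∠H = 92.81° − 158.31° = -65.50°

53.6 dB, -65.5°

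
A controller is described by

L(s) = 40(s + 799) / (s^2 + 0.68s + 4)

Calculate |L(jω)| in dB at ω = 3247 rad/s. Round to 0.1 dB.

-37.9 dB

At s = jω = j3247:
zero (s+799): 799 + j3247 → |·| = √(799²+3247²) = √11181410 ≈ 3343.9, ∠ = arctan(3247/799) ≈ 76.18°
quadratic: (j3247)² + 0.68·j3247 + 4 = -10543005 + j2207.96 → |·| ≈ 1.0543e+07, ∠ ≈ 179.99°
|L| = 40 · 3343.9 / 1.0543e+07 ≈ 0.012687
Gain = 20 log₁₀(0.012687) ≈ -37.93 dB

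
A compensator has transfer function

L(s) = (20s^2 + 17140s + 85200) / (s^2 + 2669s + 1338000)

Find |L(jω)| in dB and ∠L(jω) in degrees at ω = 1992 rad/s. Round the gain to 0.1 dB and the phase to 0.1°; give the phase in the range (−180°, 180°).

23.3 dB, 40.4°

Substitute s = j1992:
Numerator: 20(j1992)^2 + 17140(j1992) + 85200 = -79276080 + j34142880
Denominator: (j1992)^2 + 2669(j1992) + 1338000 = -2630064 + j5316648
|N| = √(79276080² + 34142880²) ≈ 8.6316e+07, ∠N ≈ 156.70°
|D| = √(2630064² + 5316648²) ≈ 5.9316e+06, ∠D ≈ 116.32°
|L| = 8.6316e+07 / 5.9316e+06 ≈ 14.552
Gain = 20 log₁₀(14.552) ≈ 23.26 dB
∠L = 156.70° − 116.32° = 40.38°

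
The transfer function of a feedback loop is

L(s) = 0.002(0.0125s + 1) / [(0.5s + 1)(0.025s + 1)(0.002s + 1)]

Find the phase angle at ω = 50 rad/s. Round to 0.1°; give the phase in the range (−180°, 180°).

-112.8°

At ω = 50 rad/s:
zero (1 + j50·0.0125) = 1 + j0.625 → |·| ≈ 1.1792, ∠ ≈ 32.01°
pole (1 + j50·0.5) = 1 + j25 → |·| ≈ 25.02, ∠ ≈ 87.71°
pole (1 + j50·0.025) = 1 + j1.25 → |·| ≈ 1.6008, ∠ ≈ 51.34°
pole (1 + j50·0.002) = 1 + j0.1 → |·| ≈ 1.005, ∠ ≈ 5.71°
∠L = (32.01°) − (87.71° + 51.34° + 5.71°) = -112.75°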